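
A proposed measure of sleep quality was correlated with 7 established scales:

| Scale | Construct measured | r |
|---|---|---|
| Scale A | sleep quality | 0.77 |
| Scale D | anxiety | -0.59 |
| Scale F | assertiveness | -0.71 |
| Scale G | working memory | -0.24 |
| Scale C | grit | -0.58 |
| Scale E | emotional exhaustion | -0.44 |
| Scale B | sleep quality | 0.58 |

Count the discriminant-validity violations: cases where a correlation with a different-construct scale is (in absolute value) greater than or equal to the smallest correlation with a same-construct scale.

Convergent (same construct = sleep quality): Scale A, Scale B.
Smallest convergent = 0.58. Discriminant |r|: 0.59, 0.71, 0.24, 0.58, 0.44; count ≥ 0.58 → 3.

3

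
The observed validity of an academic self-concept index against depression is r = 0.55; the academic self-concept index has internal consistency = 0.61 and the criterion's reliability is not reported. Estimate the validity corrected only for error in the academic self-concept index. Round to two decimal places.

0.70

Single correction: r_c = r_obs / √r_xx = 0.55 / √0.61 = 0.55 / 0.7810 ≈ 0.70.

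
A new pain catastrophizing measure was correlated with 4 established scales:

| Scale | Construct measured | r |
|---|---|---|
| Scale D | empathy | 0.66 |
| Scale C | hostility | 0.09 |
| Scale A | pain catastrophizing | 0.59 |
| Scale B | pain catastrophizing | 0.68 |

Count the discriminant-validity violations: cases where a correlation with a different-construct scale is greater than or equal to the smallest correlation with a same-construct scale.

Convergent (same construct = pain catastrophizing): Scale A, Scale B.
Smallest convergent = 0.59. Discriminant values: 0.66, 0.09; count ≥ 0.59 → 1.

1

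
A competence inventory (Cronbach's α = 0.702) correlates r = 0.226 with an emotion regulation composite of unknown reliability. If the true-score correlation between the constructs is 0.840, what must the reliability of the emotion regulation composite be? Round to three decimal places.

0.103

r_true = r_obs / √(r_xx · r_yy) ⇒ 0.840 = 0.226 / √(0.702 · r_yy).
√(0.702 · r_yy) = 0.226 / 0.840 = 0.2690; 0.702 · r_yy = 0.0724; r_yy = 0.0724 / 0.702 ≈ 0.103.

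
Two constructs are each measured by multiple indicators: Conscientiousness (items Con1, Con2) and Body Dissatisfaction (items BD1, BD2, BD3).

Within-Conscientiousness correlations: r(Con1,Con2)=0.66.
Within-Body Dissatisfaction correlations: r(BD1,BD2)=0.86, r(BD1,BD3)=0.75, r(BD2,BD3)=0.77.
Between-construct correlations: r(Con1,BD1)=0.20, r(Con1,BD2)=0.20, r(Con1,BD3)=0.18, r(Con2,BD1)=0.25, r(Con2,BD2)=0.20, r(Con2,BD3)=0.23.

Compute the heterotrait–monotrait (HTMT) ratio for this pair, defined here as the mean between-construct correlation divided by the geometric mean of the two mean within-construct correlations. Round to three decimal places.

Mean heterotrait r = 1.26/6 = 0.2100.
Mean within-Con = 0.66/1 = 0.6600; mean within-BD = 2.38/3 = 0.7933.
Geometric mean = √(0.6600 × 0.7933) = 0.7236.
HTMT = 0.2100 / 0.7236 = 0.290.

0.290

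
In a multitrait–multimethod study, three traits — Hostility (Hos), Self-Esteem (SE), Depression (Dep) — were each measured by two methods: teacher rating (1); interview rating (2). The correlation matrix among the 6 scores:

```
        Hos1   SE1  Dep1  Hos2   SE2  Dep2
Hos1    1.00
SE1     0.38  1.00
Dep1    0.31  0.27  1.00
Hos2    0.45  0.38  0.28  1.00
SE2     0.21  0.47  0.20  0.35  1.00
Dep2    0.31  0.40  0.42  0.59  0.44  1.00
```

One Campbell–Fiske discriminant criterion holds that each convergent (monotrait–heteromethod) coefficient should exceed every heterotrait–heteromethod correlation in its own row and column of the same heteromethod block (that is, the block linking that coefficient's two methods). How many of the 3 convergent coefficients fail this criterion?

Checking each validity diagonal entry against its comparison values:
Hos (methods 1·2): 0.45 vs {0.21, 0.38, 0.31, 0.28} → pass.
SE (methods 1·2): 0.47 vs {0.38, 0.21, 0.40, 0.20} → pass.
Dep (methods 1·2): 0.42 vs {0.28, 0.31, 0.20, 0.40} → pass.
0 of 3 fail.

0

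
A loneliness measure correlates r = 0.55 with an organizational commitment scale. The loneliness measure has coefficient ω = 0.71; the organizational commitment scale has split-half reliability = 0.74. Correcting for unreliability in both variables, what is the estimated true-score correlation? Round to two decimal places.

r_true = r_obs / √(r_xx · r_yy) = 0.55 / √(0.71 × 0.74) = 0.55 / √0.5254 = 0.55 / 0.7248 ≈ 0.76.

0.76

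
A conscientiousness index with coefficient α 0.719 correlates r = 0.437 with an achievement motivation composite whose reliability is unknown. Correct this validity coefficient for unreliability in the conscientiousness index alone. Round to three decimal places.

Single correction: r_c = r_obs / √r_xx = 0.437 / √0.719 = 0.437 / 0.8479 ≈ 0.515.

0.515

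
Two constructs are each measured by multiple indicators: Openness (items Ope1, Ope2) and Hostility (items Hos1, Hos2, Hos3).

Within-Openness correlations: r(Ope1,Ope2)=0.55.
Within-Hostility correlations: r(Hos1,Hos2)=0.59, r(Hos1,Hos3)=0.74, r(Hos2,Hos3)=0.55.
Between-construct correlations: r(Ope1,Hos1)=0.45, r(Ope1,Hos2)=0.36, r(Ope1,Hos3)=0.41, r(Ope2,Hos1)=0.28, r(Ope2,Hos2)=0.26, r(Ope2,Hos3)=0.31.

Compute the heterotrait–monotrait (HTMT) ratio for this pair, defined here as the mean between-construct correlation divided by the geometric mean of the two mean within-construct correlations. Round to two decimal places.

Mean between = 2.07/6 = 0.3450.
Mean within-Ope = 0.55/1 = 0.5500; mean within-Hos = 1.88/3 = 0.6267.
Geometric mean = √(0.5500 × 0.6267) = 0.5871.
HTMT = 0.3450 / 0.5871 = 0.59.

0.59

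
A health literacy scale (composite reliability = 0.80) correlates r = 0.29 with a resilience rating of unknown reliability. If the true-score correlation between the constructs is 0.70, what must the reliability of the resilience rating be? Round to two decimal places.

0.21

r_true = r_obs / √(r_xx · r_yy) ⇒ 0.70 = 0.29 / √(0.80 · r_yy).
√(0.80 · r_yy) = 0.29 / 0.70 = 0.4143; 0.80 · r_yy = 0.1716; r_yy = 0.1716 / 0.80 ≈ 0.21.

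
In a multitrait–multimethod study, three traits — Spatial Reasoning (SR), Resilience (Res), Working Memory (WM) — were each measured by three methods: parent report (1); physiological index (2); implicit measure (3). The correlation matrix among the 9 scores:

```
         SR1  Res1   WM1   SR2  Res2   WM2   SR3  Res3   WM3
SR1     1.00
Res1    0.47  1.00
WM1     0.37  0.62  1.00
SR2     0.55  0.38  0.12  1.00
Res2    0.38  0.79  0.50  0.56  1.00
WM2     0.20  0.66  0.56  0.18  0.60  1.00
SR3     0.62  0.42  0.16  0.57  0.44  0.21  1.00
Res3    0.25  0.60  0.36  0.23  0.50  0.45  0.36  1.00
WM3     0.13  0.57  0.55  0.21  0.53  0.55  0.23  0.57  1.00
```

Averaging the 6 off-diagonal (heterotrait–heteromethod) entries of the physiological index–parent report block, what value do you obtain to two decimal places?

0.37

HTHM values (method 2 × method 1): 0.38, 0.12, 0.38, 0.50, 0.20, 0.66; mean = 2.24/6 = 0.37.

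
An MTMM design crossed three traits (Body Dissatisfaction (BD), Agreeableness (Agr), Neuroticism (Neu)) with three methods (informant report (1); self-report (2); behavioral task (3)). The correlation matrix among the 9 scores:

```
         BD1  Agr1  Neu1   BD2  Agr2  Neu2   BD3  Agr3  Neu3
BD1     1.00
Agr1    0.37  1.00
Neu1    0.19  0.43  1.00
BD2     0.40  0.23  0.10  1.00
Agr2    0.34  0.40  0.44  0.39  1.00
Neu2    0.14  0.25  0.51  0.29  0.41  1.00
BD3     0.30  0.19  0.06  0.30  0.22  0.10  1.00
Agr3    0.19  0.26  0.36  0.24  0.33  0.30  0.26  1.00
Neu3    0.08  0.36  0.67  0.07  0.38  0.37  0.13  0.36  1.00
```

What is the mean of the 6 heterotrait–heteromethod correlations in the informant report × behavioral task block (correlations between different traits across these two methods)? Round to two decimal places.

HTHM values (method 1 × method 3): 0.19, 0.08, 0.19, 0.36, 0.06, 0.36; mean = 1.24/6 = 0.21.

0.21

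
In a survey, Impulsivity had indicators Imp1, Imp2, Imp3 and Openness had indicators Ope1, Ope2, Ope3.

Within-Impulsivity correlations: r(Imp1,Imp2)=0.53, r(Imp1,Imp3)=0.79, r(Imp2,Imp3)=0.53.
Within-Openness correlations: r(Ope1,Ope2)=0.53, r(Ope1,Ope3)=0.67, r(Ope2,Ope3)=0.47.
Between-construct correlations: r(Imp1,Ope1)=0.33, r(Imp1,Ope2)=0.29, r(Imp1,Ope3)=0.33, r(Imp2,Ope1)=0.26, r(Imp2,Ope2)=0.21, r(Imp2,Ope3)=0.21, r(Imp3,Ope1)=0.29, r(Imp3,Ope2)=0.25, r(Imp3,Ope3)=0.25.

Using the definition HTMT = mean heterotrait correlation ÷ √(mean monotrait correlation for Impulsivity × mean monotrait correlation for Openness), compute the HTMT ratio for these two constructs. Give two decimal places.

0.46

Between-construct mean = 2.42/9 = 0.2689.
Mean within-Imp = 1.85/3 = 0.6167; mean within-Ope = 1.67/3 = 0.5567.
Geometric mean = √(0.6167 × 0.5567) = 0.5859.
HTMT = 0.2689 / 0.5859 = 0.46.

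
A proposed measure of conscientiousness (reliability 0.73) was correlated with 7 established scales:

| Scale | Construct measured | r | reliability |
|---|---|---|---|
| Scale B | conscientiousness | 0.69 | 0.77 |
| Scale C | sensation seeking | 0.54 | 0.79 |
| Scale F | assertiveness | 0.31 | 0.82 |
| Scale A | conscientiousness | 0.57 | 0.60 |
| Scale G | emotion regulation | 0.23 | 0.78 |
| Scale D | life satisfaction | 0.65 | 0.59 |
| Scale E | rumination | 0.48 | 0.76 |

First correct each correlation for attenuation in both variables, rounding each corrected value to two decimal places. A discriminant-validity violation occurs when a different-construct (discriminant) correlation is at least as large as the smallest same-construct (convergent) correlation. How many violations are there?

Disattenuated r (r / √(r_scale · r_new)):
  Scale B (conv): 0.69 / √(0.77·0.73) = 0.92
  Scale C (disc): 0.54 / √(0.79·0.73) = 0.71
  Scale F (disc): 0.31 / √(0.82·0.73) = 0.40
  Scale A (conv): 0.57 / √(0.60·0.73) = 0.86
  Scale G (disc): 0.23 / √(0.78·0.73) = 0.30
  Scale D (disc): 0.65 / √(0.59·0.73) = 0.99
  Scale E (disc): 0.48 / √(0.76·0.73) = 0.64
Smallest convergent = 0.86. Discriminant values: 0.71, 0.40, 0.30, 0.99, 0.64; count ≥ 0.86 → 1.

1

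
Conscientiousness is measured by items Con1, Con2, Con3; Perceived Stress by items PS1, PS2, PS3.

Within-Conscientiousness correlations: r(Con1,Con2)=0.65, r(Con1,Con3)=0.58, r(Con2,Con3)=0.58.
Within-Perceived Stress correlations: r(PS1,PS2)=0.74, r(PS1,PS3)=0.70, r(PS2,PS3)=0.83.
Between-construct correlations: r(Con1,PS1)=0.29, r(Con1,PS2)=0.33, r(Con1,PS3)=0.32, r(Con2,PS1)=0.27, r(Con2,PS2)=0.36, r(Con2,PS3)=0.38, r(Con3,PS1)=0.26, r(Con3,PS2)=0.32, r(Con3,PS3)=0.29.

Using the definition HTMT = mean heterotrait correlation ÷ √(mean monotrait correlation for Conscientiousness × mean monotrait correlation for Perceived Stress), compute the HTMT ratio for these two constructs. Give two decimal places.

0.46

Mean heterotrait r = 2.82/9 = 0.3133.
Mean within-Con = 1.81/3 = 0.6033; mean within-PS = 2.27/3 = 0.7567.
Geometric mean = √(0.6033 × 0.7567) = 0.6757.
HTMT = 0.3133 / 0.6757 = 0.46.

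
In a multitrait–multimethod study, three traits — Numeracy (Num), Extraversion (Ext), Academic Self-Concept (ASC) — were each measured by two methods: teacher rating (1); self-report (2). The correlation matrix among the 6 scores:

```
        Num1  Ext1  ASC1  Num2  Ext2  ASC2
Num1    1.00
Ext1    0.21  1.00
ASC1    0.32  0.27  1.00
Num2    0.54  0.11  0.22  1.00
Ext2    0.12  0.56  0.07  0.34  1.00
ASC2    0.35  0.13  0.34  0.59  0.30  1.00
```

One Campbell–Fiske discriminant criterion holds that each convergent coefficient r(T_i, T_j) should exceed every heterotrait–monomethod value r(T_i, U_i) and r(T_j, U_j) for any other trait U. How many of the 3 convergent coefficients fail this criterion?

2

Each convergent coefficient versus the relevant comparison correlations:
Num (methods 1·2): 0.54 vs {0.21, 0.34, 0.32, 0.59} → fail.
Ext (methods 1·2): 0.56 vs {0.21, 0.34, 0.27, 0.30} → pass.
ASC (methods 1·2): 0.34 vs {0.32, 0.59, 0.27, 0.30} → fail.
2 of 3 fail.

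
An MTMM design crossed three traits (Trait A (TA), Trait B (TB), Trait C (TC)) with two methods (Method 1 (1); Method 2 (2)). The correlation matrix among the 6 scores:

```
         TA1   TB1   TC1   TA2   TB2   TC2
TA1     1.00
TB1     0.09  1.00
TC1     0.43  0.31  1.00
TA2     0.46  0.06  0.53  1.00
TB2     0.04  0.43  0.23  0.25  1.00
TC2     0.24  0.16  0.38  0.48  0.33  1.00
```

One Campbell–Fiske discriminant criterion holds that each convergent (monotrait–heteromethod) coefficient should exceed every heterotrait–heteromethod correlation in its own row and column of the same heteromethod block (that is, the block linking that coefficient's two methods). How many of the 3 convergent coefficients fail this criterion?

Each convergent coefficient versus the relevant comparison correlations:
TA (methods 1·2): 0.46 vs {0.04, 0.06, 0.24, 0.53} → fail.
TB (methods 1·2): 0.43 vs {0.06, 0.04, 0.16, 0.23} → pass.
TC (methods 1·2): 0.38 vs {0.53, 0.24, 0.23, 0.16} → fail.
2 of 3 fail.

2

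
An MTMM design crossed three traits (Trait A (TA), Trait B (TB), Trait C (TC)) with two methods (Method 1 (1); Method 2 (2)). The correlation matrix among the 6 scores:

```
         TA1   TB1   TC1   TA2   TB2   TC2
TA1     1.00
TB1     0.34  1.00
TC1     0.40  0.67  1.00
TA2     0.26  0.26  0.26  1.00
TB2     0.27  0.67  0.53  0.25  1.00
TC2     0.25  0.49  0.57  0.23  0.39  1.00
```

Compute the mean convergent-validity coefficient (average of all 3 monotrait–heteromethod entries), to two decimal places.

Convergent values: 0.26, 0.67, 0.57; mean = 1.50/3 = 0.50.

0.50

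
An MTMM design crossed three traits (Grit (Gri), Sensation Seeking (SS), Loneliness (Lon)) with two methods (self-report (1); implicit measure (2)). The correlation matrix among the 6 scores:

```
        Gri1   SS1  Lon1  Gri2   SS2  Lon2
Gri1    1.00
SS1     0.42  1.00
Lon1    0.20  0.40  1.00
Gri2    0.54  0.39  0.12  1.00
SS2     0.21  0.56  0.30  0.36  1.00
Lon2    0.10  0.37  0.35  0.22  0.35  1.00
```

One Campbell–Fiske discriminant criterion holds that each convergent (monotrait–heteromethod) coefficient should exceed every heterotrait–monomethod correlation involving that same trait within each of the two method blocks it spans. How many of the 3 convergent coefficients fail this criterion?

Each convergent coefficient versus the relevant comparison correlations:
Gri (methods 1·2): 0.54 vs {0.42, 0.36, 0.20, 0.22} → pass.
SS (methods 1·2): 0.56 vs {0.42, 0.36, 0.40, 0.35} → pass.
Lon (methods 1·2): 0.35 vs {0.20, 0.22, 0.40, 0.35} → fail.
1 of 3 fail.

1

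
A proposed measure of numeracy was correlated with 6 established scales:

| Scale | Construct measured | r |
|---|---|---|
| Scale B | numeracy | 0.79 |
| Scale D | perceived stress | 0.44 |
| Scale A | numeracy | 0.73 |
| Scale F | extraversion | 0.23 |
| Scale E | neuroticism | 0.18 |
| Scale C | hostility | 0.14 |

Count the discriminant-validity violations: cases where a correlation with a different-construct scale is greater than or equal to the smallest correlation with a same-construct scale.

0

Convergent (same construct = numeracy): Scale B, Scale A.
Smallest convergent = 0.73. Discriminant values: 0.44, 0.23, 0.18, 0.14; count ≥ 0.73 → 0.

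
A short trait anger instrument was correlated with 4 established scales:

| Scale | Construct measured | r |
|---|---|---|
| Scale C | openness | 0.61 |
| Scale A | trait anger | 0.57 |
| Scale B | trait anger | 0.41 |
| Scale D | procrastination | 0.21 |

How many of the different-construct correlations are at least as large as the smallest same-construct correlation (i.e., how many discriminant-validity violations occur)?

1

Convergent (same construct = trait anger): Scale A, Scale B.
Smallest convergent = 0.41. Discriminant values: 0.61, 0.21; count ≥ 0.41 → 1.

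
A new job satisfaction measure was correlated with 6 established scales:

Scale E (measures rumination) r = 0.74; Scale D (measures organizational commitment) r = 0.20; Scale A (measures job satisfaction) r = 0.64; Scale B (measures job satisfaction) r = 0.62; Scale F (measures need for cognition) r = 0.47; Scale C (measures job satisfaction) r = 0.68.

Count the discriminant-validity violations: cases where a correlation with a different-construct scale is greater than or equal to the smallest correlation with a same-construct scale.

1

Convergent (same construct = job satisfaction): Scale A, Scale B, Scale C.
Smallest convergent = 0.62. Discriminant values: 0.74, 0.20, 0.47; count ≥ 0.62 → 1.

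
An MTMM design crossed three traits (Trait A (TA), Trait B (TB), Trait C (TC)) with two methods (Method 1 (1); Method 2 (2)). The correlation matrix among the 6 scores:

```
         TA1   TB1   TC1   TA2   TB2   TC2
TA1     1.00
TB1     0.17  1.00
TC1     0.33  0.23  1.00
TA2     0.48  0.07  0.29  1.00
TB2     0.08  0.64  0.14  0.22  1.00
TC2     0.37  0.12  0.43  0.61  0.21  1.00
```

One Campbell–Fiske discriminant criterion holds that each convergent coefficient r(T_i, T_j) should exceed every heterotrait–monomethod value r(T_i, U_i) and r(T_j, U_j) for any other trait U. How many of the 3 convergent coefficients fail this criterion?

2

Convergent coefficients and their comparison sets:
TA (methods 1·2): 0.48 vs {0.17, 0.22, 0.33, 0.61} → fail.
TB (methods 1·2): 0.64 vs {0.17, 0.22, 0.23, 0.21} → pass.
TC (methods 1·2): 0.43 vs {0.33, 0.61, 0.23, 0.21} → fail.
2 of 3 fail.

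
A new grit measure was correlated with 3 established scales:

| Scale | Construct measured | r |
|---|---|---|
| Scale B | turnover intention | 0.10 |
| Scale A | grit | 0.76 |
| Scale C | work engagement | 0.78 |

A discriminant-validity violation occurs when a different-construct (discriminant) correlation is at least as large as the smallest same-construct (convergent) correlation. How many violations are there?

Convergent (same construct = grit): Scale A.
Smallest convergent = 0.76. Discriminant values: 0.10, 0.78; count ≥ 0.76 → 1.

1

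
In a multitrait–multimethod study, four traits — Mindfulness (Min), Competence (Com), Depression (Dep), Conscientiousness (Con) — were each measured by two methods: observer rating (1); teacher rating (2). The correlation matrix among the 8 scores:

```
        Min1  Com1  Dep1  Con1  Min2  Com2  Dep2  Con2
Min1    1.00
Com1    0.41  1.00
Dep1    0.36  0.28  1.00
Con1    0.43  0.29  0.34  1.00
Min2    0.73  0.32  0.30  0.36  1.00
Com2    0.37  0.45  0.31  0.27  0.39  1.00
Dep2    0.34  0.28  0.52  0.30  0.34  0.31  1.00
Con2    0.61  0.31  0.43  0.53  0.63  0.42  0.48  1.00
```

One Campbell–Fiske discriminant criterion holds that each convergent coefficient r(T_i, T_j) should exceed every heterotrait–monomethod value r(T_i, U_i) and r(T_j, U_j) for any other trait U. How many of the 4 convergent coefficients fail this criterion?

1

Checking each validity diagonal entry against its comparison values:
Min (methods 1·2): 0.73 vs {0.41, 0.39, 0.36, 0.34, 0.43, 0.63} → pass.
Com (methods 1·2): 0.45 vs {0.41, 0.39, 0.28, 0.31, 0.29, 0.42} → pass.
Dep (methods 1·2): 0.52 vs {0.36, 0.34, 0.28, 0.31, 0.34, 0.48} → pass.
Con (methods 1·2): 0.53 vs {0.43, 0.63, 0.29, 0.42, 0.34, 0.48} → fail.
1 of 4 fail.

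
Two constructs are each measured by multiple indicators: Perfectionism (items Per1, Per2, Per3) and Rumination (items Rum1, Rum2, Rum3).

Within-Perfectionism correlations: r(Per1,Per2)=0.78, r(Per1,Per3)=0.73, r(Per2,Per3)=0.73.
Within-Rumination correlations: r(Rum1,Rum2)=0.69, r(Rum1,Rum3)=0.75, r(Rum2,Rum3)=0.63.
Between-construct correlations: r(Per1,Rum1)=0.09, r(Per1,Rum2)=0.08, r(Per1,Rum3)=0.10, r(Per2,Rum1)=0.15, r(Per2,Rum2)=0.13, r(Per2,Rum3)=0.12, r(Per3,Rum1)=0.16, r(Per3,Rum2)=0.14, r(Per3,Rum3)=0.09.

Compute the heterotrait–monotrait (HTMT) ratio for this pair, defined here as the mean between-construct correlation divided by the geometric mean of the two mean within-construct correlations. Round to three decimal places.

Between-construct mean = 1.06/9 = 0.1178.
Mean within-Per = 2.24/3 = 0.7467; mean within-Rum = 2.07/3 = 0.6900.
Geometric mean = √(0.7467 × 0.6900) = 0.7178.
HTMT = 0.1178 / 0.7178 = 0.164.

0.164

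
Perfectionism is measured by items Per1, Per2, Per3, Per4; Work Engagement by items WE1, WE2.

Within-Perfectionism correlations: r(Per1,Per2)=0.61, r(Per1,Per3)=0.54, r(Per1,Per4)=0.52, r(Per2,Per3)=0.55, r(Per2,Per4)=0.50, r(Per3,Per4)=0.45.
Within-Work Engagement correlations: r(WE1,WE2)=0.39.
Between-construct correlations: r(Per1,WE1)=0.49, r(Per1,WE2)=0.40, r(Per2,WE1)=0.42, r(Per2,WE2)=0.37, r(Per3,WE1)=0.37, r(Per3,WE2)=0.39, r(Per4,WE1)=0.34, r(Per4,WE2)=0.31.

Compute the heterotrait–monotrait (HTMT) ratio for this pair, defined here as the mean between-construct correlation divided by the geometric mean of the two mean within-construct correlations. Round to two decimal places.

0.85

Mean heterotrait r = 3.09/8 = 0.3863.
Mean within-Per = 3.17/6 = 0.5283; mean within-WE = 0.39/1 = 0.3900.
Geometric mean = √(0.5283 × 0.3900) = 0.4539.
HTMT = 0.3863 / 0.4539 = 0.85.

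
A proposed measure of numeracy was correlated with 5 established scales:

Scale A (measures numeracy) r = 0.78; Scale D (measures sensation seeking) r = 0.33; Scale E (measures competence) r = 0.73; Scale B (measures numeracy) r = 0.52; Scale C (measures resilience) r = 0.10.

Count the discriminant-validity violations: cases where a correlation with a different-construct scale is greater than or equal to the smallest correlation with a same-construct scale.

Convergent (same construct = numeracy): Scale A, Scale B.
Smallest convergent = 0.52. Discriminant values: 0.33, 0.73, 0.10; count ≥ 0.52 → 1.

1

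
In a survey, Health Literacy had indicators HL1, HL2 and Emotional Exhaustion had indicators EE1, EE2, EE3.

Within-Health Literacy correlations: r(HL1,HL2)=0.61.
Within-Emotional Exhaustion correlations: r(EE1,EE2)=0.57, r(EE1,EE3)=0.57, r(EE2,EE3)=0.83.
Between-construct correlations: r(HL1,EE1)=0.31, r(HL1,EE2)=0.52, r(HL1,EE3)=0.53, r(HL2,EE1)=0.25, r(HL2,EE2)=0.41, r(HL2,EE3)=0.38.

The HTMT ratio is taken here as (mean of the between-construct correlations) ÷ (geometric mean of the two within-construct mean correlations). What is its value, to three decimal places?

Mean heterotrait r = 2.40/6 = 0.4000.
Mean within-HL = 0.61/1 = 0.6100; mean within-EE = 1.97/3 = 0.6567.
Geometric mean = √(0.6100 × 0.6567) = 0.6329.
HTMT = 0.4000 / 0.6329 = 0.632.

0.632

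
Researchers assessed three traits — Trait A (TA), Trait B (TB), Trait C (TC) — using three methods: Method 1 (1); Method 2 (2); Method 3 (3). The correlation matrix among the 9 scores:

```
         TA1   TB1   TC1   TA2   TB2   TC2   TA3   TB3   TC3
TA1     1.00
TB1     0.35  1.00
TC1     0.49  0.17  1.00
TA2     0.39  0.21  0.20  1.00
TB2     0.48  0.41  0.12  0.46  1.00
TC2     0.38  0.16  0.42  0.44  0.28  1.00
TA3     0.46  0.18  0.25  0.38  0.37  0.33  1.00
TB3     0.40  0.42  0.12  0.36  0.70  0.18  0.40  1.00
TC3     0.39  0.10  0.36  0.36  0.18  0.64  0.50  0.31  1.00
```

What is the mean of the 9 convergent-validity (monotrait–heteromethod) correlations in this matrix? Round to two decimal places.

0.46

Convergent values: 0.39, 0.46, 0.38, 0.41, 0.42, 0.70, 0.42, 0.36, 0.64; mean = 4.18/9 = 0.46.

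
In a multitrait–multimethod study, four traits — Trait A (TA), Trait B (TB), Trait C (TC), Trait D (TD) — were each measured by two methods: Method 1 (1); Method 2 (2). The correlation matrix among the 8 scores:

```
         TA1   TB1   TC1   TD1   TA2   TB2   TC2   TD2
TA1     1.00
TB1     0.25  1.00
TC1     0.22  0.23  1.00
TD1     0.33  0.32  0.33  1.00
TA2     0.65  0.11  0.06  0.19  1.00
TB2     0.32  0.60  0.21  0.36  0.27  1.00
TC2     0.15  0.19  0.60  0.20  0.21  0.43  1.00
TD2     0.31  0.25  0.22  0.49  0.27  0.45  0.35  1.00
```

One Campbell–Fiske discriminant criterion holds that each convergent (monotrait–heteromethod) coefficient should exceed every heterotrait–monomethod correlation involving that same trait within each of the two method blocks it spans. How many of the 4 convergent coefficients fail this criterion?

0

Each convergent coefficient versus the relevant comparison correlations:
TA (methods 1·2): 0.65 vs {0.25, 0.27, 0.22, 0.21, 0.33, 0.27} → pass.
TB (methods 1·2): 0.60 vs {0.25, 0.27, 0.23, 0.43, 0.32, 0.45} → pass.
TC (methods 1·2): 0.60 vs {0.22, 0.21, 0.23, 0.43, 0.33, 0.35} → pass.
TD (methods 1·2): 0.49 vs {0.33, 0.27, 0.32, 0.45, 0.33, 0.35} → pass.
0 of 4 fail.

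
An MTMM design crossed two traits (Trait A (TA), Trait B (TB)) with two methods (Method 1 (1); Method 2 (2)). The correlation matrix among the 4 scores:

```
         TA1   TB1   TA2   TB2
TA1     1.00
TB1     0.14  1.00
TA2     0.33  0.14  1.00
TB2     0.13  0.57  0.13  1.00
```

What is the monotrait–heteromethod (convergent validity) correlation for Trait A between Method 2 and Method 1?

Same trait (TA), different methods: r(TA2, TA1) = 0.33.

0.33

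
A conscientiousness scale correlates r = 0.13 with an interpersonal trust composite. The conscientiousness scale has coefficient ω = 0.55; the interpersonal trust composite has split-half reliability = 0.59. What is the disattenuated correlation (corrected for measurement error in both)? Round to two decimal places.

r_true = r_obs / √(r_xx · r_yy) = 0.13 / √(0.55 × 0.59) = 0.13 / √0.3245 = 0.13 / 0.5696 ≈ 0.23.

0.23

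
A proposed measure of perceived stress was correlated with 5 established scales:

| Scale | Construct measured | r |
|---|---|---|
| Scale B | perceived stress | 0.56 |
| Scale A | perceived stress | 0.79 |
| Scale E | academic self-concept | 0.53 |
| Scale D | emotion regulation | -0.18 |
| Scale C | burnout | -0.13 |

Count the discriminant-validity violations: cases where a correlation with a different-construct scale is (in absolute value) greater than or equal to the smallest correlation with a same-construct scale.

0

Convergent (same construct = perceived stress): Scale B, Scale A.
Smallest convergent = 0.56. Discriminant |r|: 0.53, 0.18, 0.13; count ≥ 0.56 → 0.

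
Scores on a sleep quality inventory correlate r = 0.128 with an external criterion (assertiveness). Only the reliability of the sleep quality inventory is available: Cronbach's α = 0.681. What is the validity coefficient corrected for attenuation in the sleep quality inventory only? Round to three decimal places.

Single correction: r_c = r_obs / √r_xx = 0.128 / √0.681 = 0.128 / 0.8252 ≈ 0.155.

0.155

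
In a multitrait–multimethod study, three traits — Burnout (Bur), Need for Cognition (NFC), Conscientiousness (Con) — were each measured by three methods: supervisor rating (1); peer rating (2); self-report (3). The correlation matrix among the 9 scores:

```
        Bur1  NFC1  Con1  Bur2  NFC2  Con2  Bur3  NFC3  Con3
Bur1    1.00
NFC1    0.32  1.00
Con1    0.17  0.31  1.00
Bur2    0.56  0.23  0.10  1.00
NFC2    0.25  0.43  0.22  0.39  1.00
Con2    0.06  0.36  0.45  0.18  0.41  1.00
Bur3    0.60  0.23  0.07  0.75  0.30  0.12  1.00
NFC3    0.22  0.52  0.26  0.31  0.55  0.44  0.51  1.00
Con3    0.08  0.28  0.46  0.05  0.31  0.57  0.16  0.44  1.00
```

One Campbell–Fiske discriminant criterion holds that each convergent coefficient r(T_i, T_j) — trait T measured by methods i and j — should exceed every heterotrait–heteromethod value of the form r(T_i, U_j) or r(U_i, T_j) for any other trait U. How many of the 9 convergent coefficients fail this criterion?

Each convergent coefficient versus the relevant comparison correlations:
Bur (methods 1·2): 0.56 vs {0.25, 0.23, 0.06, 0.10} → pass.
Bur (methods 1·3): 0.60 vs {0.22, 0.23, 0.08, 0.07} → pass.
Bur (methods 2·3): 0.75 vs {0.31, 0.30, 0.05, 0.12} → pass.
NFC (methods 1·2): 0.43 vs {0.23, 0.25, 0.36, 0.22} → pass.
NFC (methods 1·3): 0.52 vs {0.23, 0.22, 0.28, 0.26} → pass.
NFC (methods 2·3): 0.55 vs {0.30, 0.31, 0.31, 0.44} → pass.
Con (methods 1·2): 0.45 vs {0.10, 0.06, 0.22, 0.36} → pass.
Con (methods 1·3): 0.46 vs {0.07, 0.08, 0.26, 0.28} → pass.
Con (methods 2·3): 0.57 vs {0.12, 0.05, 0.44, 0.31} → pass.
0 of 9 fail.

0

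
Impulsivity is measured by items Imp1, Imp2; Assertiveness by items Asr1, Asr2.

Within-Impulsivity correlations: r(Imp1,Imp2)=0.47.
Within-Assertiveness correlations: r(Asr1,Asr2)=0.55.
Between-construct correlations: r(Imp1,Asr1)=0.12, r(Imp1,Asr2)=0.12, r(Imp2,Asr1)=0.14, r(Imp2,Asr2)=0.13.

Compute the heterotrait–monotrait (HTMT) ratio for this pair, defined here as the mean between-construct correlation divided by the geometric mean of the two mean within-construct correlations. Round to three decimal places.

Between-construct mean = 0.51/4 = 0.1275.
Mean within-Imp = 0.47/1 = 0.4700; mean within-Asr = 0.55/1 = 0.5500.
Geometric mean = √(0.4700 × 0.5500) = 0.5084.
HTMT = 0.1275 / 0.5084 = 0.251.

0.251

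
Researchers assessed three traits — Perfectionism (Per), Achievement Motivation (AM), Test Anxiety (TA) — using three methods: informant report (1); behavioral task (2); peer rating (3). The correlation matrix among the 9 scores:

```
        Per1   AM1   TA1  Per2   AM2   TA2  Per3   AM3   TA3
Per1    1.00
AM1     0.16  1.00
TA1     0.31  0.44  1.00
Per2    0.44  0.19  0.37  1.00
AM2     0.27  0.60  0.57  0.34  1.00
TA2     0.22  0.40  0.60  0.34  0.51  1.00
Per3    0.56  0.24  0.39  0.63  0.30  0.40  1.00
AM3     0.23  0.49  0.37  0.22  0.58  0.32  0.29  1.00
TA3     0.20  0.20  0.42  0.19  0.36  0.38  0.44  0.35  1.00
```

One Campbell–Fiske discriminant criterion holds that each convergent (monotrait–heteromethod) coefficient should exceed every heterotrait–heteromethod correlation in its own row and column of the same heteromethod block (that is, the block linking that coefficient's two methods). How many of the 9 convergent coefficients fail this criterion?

1

Checking each validity diagonal entry against its comparison values:
Per (methods 1·2): 0.44 vs {0.27, 0.19, 0.22, 0.37} → pass.
Per (methods 1·3): 0.56 vs {0.23, 0.24, 0.20, 0.39} → pass.
Per (methods 2·3): 0.63 vs {0.22, 0.30, 0.19, 0.40} → pass.
AM (methods 1·2): 0.60 vs {0.19, 0.27, 0.40, 0.57} → pass.
AM (methods 1·3): 0.49 vs {0.24, 0.23, 0.20, 0.37} → pass.
AM (methods 2·3): 0.58 vs {0.30, 0.22, 0.36, 0.32} → pass.
TA (methods 1·2): 0.60 vs {0.37, 0.22, 0.57, 0.40} → pass.
TA (methods 1·3): 0.42 vs {0.39, 0.20, 0.37, 0.20} → pass.
TA (methods 2·3): 0.38 vs {0.40, 0.19, 0.32, 0.36} → fail.
1 of 9 fail.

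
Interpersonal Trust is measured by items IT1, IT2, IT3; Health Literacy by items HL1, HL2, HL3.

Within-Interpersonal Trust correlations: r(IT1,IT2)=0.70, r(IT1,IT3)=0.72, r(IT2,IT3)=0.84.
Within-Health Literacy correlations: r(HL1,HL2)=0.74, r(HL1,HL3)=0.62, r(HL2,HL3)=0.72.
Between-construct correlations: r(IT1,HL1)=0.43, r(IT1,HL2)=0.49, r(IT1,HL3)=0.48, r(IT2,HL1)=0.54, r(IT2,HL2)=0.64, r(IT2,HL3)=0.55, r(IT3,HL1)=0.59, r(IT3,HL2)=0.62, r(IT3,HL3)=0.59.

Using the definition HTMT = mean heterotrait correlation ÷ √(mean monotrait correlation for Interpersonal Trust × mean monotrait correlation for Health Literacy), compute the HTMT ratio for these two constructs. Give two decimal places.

Mean between = 4.93/9 = 0.5478.
Mean within-IT = 2.26/3 = 0.7533; mean within-HL = 2.08/3 = 0.6933.
Geometric mean = √(0.7533 × 0.6933) = 0.7227.
HTMT = 0.5478 / 0.7227 = 0.76.

0.76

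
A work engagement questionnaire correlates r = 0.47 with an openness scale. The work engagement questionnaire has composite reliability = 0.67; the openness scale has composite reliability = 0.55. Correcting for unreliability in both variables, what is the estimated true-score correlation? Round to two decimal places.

0.77

r_true = r_obs / √(r_xx · r_yy) = 0.47 / √(0.67 × 0.55) = 0.47 / √0.3685 = 0.47 / 0.6070 ≈ 0.77.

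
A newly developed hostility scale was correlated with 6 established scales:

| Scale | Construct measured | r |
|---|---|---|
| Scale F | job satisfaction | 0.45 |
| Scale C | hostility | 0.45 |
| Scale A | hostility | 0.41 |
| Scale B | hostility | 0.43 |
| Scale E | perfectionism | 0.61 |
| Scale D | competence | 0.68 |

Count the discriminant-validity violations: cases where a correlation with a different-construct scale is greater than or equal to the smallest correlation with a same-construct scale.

3

Convergent (same construct = hostility): Scale C, Scale A, Scale B.
Smallest convergent = 0.41. Discriminant values: 0.45, 0.61, 0.68; count ≥ 0.41 → 3.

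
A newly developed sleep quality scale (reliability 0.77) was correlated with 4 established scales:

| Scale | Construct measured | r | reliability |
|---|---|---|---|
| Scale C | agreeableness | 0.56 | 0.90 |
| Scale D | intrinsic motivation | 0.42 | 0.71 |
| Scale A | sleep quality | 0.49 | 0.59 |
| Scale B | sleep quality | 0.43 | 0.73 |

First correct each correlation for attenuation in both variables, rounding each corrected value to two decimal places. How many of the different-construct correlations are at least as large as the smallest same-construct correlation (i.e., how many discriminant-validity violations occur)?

Disattenuated r (r / √(r_scale · r_new)):
  Scale C (disc): 0.56 / √(0.90·0.77) = 0.67
  Scale D (disc): 0.42 / √(0.71·0.77) = 0.57
  Scale A (conv): 0.49 / √(0.59·0.77) = 0.73
  Scale B (conv): 0.43 / √(0.73·0.77) = 0.57
Smallest convergent = 0.57. Discriminant values: 0.67, 0.57; count ≥ 0.57 → 2.

2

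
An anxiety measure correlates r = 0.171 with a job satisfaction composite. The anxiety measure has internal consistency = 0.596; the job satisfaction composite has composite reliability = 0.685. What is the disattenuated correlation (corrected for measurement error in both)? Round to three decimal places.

r_true = r_obs / √(r_xx · r_yy) = 0.171 / √(0.596 × 0.685) = 0.171 / √0.408260 = 0.171 / 0.6390 ≈ 0.268.

0.268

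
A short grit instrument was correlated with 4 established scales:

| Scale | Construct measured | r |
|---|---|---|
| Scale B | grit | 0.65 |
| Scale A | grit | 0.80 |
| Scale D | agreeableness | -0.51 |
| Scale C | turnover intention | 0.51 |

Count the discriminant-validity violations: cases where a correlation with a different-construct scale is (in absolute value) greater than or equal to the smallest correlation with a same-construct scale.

0

Convergent (same construct = grit): Scale B, Scale A.
Smallest convergent = 0.65. Discriminant |r|: 0.51, 0.51; count ≥ 0.65 → 0.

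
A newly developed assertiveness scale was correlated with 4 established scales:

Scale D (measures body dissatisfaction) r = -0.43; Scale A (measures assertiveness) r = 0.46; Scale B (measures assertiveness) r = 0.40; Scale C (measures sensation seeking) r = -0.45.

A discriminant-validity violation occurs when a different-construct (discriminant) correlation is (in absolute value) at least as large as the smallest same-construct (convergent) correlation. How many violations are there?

2

Convergent (same construct = assertiveness): Scale A, Scale B.
Smallest convergent = 0.40. Discriminant |r|: 0.43, 0.45; count ≥ 0.40 → 2.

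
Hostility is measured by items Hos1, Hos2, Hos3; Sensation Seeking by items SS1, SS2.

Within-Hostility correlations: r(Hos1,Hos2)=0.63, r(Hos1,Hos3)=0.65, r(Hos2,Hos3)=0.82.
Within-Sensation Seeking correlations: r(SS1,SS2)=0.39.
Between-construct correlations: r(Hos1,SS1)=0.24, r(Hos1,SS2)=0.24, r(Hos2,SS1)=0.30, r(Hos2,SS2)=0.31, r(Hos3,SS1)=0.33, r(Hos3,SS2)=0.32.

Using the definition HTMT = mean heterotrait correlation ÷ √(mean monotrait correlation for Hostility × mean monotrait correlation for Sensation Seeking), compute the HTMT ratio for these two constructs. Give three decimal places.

Mean between = 1.74/6 = 0.2900.
Mean within-Hos = 2.10/3 = 0.7000; mean within-SS = 0.39/1 = 0.3900.
Geometric mean = √(0.7000 × 0.3900) = 0.5225.
HTMT = 0.2900 / 0.5225 = 0.555.

0.555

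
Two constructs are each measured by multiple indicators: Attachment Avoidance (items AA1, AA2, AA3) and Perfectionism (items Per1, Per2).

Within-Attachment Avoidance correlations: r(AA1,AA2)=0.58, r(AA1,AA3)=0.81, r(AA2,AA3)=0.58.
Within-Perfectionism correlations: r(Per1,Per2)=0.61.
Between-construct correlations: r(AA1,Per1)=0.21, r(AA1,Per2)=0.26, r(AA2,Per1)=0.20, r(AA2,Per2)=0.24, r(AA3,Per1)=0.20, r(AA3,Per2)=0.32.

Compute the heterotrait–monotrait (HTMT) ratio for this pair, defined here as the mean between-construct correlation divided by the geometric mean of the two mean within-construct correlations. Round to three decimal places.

Between-construct mean = 1.43/6 = 0.2383.
Mean within-AA = 1.97/3 = 0.6567; mean within-Per = 0.61/1 = 0.6100.
Geometric mean = √(0.6567 × 0.6100) = 0.6329.
HTMT = 0.2383 / 0.6329 = 0.377.

0.377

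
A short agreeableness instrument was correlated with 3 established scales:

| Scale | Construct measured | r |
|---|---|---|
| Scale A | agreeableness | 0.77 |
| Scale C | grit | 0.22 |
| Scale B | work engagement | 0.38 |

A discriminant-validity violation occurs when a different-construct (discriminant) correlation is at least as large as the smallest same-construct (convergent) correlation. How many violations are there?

Convergent (same construct = agreeableness): Scale A.
Smallest convergent = 0.77. Discriminant values: 0.22, 0.38; count ≥ 0.77 → 0.

0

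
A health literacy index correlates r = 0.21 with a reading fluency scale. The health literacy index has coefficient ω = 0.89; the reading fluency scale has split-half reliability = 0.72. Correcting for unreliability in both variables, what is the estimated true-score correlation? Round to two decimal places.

0.26

r_true = r_obs / √(r_xx · r_yy) = 0.21 / √(0.89 × 0.72) = 0.21 / √0.6408 = 0.21 / 0.8005 ≈ 0.26.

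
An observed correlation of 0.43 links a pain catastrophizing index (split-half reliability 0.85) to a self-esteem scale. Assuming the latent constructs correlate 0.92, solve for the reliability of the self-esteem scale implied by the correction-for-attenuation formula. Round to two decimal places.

r_true = r_obs / √(r_xx · r_yy) ⇒ 0.92 = 0.43 / √(0.85 · r_yy).
√(0.85 · r_yy) = 0.43 / 0.92 = 0.4674; 0.85 · r_yy = 0.2185; r_yy = 0.2185 / 0.85 ≈ 0.26.

0.26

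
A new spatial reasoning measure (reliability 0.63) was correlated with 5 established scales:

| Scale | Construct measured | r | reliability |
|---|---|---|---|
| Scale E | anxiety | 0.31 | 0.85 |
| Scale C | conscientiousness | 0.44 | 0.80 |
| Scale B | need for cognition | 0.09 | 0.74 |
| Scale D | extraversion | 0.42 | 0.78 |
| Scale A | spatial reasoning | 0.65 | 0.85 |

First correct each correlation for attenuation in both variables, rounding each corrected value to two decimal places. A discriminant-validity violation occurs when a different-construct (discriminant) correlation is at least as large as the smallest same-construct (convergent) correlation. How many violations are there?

Disattenuated r (r / √(r_scale · r_new)):
  Scale E (disc): 0.31 / √(0.85·0.63) = 0.42
  Scale C (disc): 0.44 / √(0.80·0.63) = 0.62
  Scale B (disc): 0.09 / √(0.74·0.63) = 0.13
  Scale D (disc): 0.42 / √(0.78·0.63) = 0.60
  Scale A (conv): 0.65 / √(0.85·0.63) = 0.89
Smallest convergent = 0.89. Discriminant values: 0.42, 0.62, 0.13, 0.60; count ≥ 0.89 → 0.

0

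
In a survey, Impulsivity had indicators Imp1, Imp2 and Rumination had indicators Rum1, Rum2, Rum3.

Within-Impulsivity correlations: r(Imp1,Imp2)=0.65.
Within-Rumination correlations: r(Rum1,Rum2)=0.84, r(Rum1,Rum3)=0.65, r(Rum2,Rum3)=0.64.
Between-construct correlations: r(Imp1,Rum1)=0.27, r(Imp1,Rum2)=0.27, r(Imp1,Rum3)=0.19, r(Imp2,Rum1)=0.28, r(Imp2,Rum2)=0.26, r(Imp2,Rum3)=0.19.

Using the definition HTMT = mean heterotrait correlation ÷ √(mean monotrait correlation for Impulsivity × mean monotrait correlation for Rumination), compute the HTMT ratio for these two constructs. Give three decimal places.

0.358

Mean heterotrait r = 1.46/6 = 0.2433.
Mean within-Imp = 0.65/1 = 0.6500; mean within-Rum = 2.13/3 = 0.7100.
Geometric mean = √(0.6500 × 0.7100) = 0.6793.
HTMT = 0.2433 / 0.6793 = 0.358.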